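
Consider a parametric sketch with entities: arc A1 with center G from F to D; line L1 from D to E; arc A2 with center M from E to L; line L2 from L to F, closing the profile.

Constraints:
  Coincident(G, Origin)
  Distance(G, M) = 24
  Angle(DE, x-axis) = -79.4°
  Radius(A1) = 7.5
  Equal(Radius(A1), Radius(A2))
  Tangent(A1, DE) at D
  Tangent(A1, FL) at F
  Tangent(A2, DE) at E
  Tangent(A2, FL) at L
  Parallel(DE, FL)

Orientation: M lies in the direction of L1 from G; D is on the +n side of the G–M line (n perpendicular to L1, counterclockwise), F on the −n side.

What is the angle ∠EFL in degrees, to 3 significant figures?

32.0°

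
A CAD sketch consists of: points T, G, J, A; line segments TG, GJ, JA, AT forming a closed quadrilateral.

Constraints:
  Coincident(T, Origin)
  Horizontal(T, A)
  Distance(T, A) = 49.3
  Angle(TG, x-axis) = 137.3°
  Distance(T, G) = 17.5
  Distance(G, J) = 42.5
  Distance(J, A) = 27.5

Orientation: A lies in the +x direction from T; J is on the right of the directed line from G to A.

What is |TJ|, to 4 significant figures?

25.63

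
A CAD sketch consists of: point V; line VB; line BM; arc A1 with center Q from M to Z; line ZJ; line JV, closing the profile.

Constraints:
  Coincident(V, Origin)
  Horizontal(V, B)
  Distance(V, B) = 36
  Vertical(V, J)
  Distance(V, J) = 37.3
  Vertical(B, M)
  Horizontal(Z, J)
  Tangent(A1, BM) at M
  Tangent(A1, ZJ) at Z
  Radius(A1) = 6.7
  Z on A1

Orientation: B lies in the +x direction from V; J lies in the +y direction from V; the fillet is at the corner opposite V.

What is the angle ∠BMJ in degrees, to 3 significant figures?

101°

V is at the origin; V and B share the same y with |VB| = 36.0 and B on the +x side, so B = (36.0, 0.00). VJ is vertical with |VJ| = 37.3 and J on the +y side, so J = (0.00, 37.3). The virtual corner opposite V is at (36.0, 37.3). Tangency of A1 to BM means the radius QM is perpendicular to BM and tangency of A1 to ZJ means the radius QZ is perpendicular to ZJ, with radius 6.7, so the center Q sits 6.7 in from both sides at Q = (29.3, 30.6). That places the tangent points at M = (36.0, 30.6) on BM and Z = (29.3, 37.3) on ZJ. Then cos ∠BMJ = MB·MJ / (|MB||MJ|), giving 101°.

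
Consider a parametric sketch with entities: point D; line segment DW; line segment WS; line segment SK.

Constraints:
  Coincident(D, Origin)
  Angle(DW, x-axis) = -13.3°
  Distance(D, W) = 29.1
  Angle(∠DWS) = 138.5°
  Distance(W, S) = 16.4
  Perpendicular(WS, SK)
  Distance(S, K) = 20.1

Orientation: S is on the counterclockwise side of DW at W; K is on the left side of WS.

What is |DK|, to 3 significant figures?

38.2

∠DWS = 138.5°, so WS runs at -13.3° + (180° − 138.5°) = 28.2° from the x-axis; with |WS| = 16.4, S = W + 16.4·(cos 28.2°, sin 28.2°) = (42.8, 1.06). WS is perpendicular to SK; with |SK| = 20.1 on the left of WS, K = S + 20.1·(-0.473, 0.881) = (33.3, 18.8). Then |DK| = |K − D| = 38.2.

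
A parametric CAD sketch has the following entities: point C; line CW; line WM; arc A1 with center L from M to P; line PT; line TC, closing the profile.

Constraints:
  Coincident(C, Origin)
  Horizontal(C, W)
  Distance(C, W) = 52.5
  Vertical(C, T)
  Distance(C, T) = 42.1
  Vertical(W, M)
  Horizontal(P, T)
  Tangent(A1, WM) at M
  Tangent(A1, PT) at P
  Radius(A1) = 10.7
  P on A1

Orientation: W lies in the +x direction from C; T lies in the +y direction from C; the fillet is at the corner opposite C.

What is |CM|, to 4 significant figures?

61.17

C is at the origin; CW is horizontal with |CW| = 52.5 and W on the +x side, so W = (52.50, 0.000). C and T share the same x with |CT| = 42.1 and T on the +y side, so T = (0.000, 42.10). The virtual corner opposite C is at (52.50, 42.10). Tangency of A1 to WM means the radius LM is perpendicular to WM and the tangent condition forces LP to be normal to PT, with radius 10.7, so the center L sits 10.7 in from both sides at L = (41.80, 31.40). That places the tangent points at M = (52.50, 31.40) on WM and P = (41.80, 42.10) on PT. Then |CM| = |M − C| = 61.17.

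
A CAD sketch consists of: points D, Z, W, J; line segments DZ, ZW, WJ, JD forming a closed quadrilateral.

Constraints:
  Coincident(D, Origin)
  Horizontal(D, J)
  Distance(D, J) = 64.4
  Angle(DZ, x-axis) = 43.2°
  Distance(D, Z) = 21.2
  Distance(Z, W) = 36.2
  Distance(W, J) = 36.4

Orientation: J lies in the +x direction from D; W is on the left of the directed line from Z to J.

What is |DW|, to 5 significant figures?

56.988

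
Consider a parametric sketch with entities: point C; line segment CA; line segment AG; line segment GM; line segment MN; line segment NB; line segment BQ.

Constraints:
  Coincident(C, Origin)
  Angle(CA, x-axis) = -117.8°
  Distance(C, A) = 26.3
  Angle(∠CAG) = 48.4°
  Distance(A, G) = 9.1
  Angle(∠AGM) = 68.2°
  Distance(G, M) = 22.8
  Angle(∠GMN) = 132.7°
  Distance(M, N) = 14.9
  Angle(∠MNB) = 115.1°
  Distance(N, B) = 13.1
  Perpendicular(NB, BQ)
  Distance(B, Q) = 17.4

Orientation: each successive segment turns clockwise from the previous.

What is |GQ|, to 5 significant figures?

20.315

C is at the origin; CA runs at -117.8° with length 26.3, so A = (-12.266, -23.264). ∠CAG = 48.4° gives AG at 110.60° from the x-axis; with |AG| = 9.1, G = (-15.468, -14.746). ∠AGM = 68.2° gives GM at -1.2000° from the x-axis; with |GM| = 22.8, M = (7.3273, -15.224). ∠GMN = 132.7° gives MN at -48.500° from the x-axis; with |MN| = 14.9, N = (17.200, -26.383). ∠MNB = 115.1° gives NB at -113.40° from the x-axis; with |NB| = 13.1, B = (11.998, -38.406). NB ⟂ BQ, so BQ runs at 156.60°; with |BQ| = 17.4, Q = (-3.9713, -31.495). Then |GQ| = |Q − G| = 20.315.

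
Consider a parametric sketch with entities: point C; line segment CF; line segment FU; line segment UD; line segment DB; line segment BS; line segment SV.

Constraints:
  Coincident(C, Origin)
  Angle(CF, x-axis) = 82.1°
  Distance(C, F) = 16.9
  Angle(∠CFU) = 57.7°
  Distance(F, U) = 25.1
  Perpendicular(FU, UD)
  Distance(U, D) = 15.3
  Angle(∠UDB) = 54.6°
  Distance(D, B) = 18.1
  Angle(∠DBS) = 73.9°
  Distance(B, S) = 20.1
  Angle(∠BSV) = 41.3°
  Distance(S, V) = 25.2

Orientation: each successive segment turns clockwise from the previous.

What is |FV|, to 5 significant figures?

27.563

C is at the origin; CF runs at 82.1° with length 16.9, so F = (2.3228, 16.740). ∠CFU = 57.7° gives FU at -40.200° from the x-axis; with |FU| = 25.1, U = (21.494, 0.53862). FU is perpendicular to UD, so UD runs at -130.20°; with |UD| = 15.3, D = (11.619, -11.147). ∠UDB = 54.6° gives DB at 104.40° from the x-axis; with |DB| = 18.1, B = (7.1173, 6.3839). ∠DBS = 73.9° gives BS at -1.7000° from the x-axis; with |BS| = 20.1, S = (27.208, 5.7876). ∠BSV = 41.3° gives SV at -140.40° from the x-axis; with |SV| = 25.2, V = (7.7915, -10.275). Then |FV| = |V − F| = 27.563.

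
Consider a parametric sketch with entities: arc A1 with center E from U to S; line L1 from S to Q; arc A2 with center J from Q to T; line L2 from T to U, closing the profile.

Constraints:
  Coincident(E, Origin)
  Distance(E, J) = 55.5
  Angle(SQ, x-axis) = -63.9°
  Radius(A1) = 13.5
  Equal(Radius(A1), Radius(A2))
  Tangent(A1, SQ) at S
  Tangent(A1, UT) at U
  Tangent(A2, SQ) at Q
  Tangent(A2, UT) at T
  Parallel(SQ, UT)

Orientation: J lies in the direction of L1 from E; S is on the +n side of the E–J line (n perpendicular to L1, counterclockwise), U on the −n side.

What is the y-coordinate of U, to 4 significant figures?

-5.939

The slot axis is L1's direction at -63.9°, so u = (cos -63.9°, sin -63.9°) = (0.4399, -0.8980) and n = (−sin -63.9°, cos -63.9°) = (0.8980, 0.4399). E is at the origin and J lies 55.5 along u from E, so J = 55.5·u = (24.42, -49.84). Tangency of A1 to both parallel lines with radius 13.5 puts S and U at E ± 13.5·n: S = (12.12, 5.939), U = (-12.12, -5.939). So U.y = -5.939.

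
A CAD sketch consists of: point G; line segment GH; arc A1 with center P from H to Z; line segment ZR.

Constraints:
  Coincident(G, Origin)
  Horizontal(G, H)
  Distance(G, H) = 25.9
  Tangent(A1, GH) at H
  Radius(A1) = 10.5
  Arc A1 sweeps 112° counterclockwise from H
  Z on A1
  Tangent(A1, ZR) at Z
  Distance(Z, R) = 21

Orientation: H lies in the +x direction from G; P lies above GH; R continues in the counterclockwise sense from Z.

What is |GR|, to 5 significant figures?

43.825

G is at the origin; G and H share the same y with |GH| = 25.9 and H on the +x side, so H = (25.900, 0.0000). A1 meets GH tangentially, so PH is at right angles to GH, so P = H + (0, 10.5) = (25.900, 10.500). On A1, H sits at bearing -90° from P; a 112° counterclockwise sweep puts Z at bearing 22°, so Z = P + 10.5·(cos 22°, sin 22°) = (35.635, 14.433). The tangent condition forces PZ to be normal to ZR, so ZR runs along (−sin 22°, cos 22°); with |ZR| = 21.0, R = (27.769, 33.904). Then |GR| = |R − G| = 43.825.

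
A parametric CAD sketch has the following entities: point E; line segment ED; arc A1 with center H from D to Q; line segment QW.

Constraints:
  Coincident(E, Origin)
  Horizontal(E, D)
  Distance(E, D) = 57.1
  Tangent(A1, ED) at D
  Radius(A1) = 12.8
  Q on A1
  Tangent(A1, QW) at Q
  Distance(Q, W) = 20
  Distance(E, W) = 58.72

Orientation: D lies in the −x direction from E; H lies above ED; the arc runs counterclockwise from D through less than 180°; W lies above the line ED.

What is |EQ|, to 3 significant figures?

46.8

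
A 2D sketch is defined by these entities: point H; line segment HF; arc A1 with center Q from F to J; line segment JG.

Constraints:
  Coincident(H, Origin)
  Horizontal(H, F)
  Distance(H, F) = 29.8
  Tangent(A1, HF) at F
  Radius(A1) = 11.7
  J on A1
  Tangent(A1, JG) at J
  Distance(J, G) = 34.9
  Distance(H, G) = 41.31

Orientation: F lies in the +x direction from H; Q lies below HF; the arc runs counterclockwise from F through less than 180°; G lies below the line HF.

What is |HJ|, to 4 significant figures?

20.33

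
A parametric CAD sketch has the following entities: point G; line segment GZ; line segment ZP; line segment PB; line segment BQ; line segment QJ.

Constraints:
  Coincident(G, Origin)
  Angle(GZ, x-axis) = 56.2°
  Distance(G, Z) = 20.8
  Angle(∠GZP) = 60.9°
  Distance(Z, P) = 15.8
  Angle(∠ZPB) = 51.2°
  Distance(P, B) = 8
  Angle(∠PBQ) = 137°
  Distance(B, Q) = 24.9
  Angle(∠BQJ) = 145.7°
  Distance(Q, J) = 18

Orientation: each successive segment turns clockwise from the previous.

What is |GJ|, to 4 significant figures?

43.32

G is at the origin; GZ runs at 56.2° with length 20.8, so Z = (11.57, 17.28). ∠GZP = 60.9° gives ZP at -62.90° from the x-axis; with |ZP| = 15.8, P = (18.77, 3.219). ∠ZPB = 51.2° gives PB at 168.3° from the x-axis; with |PB| = 8.0, B = (10.93, 4.841). ∠PBQ = 137.0° gives BQ at 125.3° from the x-axis; with |BQ| = 24.9, Q = (-3.454, 25.16). ∠BQJ = 145.7° gives QJ at 91.00° from the x-axis; with |QJ| = 18.0, J = (-3.768, 43.16). Then |GJ| = |J − G| = 43.32.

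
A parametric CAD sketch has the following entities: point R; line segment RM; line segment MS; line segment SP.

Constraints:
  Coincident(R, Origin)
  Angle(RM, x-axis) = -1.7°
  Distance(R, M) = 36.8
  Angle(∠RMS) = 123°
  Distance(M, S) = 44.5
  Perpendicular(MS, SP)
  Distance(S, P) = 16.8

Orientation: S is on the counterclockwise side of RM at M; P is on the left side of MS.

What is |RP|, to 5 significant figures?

66.057

R is at the origin; RM runs at -1.7° with length 36.8, so M = 36.8·(cos -1.7°, sin -1.7°) = (36.784, -1.0917). ∠RMS = 123.0°, so MS runs at -1.7° + (180° − 123.0°) = 55.300° from the x-axis; with |MS| = 44.5, S = M + 44.5·(cos 55.300°, sin 55.300°) = (62.117, 35.494). MS ⟂ SP; with |SP| = 16.8 on the left of MS, P = S + 16.8·(-0.82214, 0.56928) = (48.305, 45.058). Then |RP| = |P − R| = 66.057.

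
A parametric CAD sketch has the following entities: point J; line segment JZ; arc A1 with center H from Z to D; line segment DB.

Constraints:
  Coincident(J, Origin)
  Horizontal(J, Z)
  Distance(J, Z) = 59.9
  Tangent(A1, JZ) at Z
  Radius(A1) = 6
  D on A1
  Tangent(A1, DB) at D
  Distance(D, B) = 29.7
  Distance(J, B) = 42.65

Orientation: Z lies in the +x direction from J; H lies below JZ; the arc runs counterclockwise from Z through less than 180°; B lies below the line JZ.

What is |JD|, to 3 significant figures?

55.5

Checks: |JZ| = 59.90 ✓; |HD| = 6.000 ✓; ∠(HD, DB) = 90.00° ✓; |DB| = 29.70 ✓; |JB| = 42.65 ✓.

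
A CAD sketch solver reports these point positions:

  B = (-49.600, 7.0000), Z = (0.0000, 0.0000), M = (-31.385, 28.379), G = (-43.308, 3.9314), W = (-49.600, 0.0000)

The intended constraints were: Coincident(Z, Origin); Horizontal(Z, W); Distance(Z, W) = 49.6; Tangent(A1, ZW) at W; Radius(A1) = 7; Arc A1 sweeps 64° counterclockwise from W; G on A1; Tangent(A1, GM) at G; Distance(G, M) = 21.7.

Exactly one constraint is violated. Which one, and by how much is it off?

Distance(G, M) = 21.7 — off by 5.50.

Z = (0.00, 0.00) ✓; Z.y = 0.00, W.y = 0.00 ✓; |ZW| = 49.60 ✓; ∠(BW, WZ) = 90.00° ✓; |BW| = 7.000 ✓; bearing(B→G) − bearing(B→W) = 64.00° ✓; |BG| = 7.000 ✓; ∠(BG, GM) = 90.00° ✓; |GM| = 27.20 ✗.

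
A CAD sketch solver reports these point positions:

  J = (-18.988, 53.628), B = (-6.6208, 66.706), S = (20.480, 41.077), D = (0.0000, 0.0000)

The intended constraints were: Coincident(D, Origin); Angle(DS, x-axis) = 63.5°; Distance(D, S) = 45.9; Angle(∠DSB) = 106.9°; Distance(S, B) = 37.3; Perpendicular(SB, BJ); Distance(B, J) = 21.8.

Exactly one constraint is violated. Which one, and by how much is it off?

Distance(B, J) = 21.8 — off by 3.80.

D = (0.00, 0.00) ✓; DS at 63.50° ✓; |DS| = 45.90 ✓; ∠DSB = 106.9° ✓; |SB| = 37.30 ✓; ∠(SB, BJ) = 90.00° ✓; |BJ| = 18.00 ✗.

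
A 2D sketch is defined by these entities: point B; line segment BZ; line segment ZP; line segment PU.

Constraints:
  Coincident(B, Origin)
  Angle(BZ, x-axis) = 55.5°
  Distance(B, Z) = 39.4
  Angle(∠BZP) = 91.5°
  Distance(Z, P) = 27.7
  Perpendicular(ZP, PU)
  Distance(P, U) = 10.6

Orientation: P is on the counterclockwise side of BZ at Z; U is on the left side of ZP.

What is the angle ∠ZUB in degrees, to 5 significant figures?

65.995°

B is at the origin; BZ runs at 55.5° with length 39.4, so Z = 39.4·(cos 55.5°, sin 55.5°) = (22.316, 32.471). ∠BZP = 91.5°, so ZP runs at 55.5° + (180° − 91.5°) = 144.00° from the x-axis; with |ZP| = 27.7, P = Z + 27.7·(cos 144.00°, sin 144.00°) = (-0.093365, 48.752). The perpendicularity gives PU at right angles to ZP; with |PU| = 10.6 on the left of ZP, U = P + 10.6·(-0.58779, -0.80902) = (-6.3239, 40.177). Then cos ∠ZUB = UZ·UB / (|UZ||UB|), giving 65.995°.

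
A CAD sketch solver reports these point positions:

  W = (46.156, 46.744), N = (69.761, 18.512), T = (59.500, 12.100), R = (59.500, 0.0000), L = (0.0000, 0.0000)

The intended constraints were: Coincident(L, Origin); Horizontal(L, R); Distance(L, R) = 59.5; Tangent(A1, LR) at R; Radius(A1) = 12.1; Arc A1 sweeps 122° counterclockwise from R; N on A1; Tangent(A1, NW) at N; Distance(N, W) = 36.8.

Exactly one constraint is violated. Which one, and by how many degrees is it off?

Tangent(A1, NW) at N — off by 7.90°.

L = (0.00, 0.00) ✓; L.y = 0.00, R.y = 0.00 ✓; |LR| = 59.50 ✓; ∠(TR, RL) = 90.00° ✓; |TR| = 12.10 ✓; bearing(T→N) − bearing(T→R) = 122.0° ✓; |TN| = 12.10 ✓; ∠(TN, NW) = 82.10° ✗; |NW| = 36.80 ✓.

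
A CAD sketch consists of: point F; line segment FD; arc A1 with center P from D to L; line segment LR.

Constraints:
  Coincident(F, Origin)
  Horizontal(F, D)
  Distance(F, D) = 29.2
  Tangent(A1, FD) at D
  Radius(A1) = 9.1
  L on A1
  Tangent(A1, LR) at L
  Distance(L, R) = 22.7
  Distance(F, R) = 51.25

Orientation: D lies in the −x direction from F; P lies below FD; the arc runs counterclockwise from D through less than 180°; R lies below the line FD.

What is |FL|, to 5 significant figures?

39.018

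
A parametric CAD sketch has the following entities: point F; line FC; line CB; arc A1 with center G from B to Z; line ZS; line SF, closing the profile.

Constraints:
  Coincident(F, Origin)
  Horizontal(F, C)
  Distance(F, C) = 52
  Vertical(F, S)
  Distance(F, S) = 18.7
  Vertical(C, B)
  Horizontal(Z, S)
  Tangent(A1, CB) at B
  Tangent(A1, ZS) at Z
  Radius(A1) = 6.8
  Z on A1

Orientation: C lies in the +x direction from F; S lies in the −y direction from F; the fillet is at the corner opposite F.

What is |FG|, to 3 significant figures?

46.7

FS is vertical with |FS| = 18.7 and S on the −y side, so S = (0.00, -18.7). The virtual corner opposite F is at (52.0, -18.7). Tangency of A1 to CB means the radius GB is perpendicular to CB and tangency of A1 to ZS means the radius GZ is perpendicular to ZS, with radius 6.8, so the center G sits 6.8 in from both sides at G = (45.2, -11.9). Then |FG| = |G − F| = 46.7.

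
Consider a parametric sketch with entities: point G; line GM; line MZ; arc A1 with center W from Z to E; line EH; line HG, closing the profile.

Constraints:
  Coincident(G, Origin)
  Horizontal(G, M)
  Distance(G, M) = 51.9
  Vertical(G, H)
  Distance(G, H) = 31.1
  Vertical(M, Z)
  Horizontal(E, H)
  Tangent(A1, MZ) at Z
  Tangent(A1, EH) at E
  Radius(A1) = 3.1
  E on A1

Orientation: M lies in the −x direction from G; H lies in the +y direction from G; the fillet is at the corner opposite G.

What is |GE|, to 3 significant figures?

57.9

G is at the origin; GM is horizontal with |GM| = 51.9 and M on the −x side, so M = (-51.9, 0.00). G and H share the same x with |GH| = 31.1 and H on the +y side, so H = (0.00, 31.1). The virtual corner opposite G is at (-51.9, 31.1). A1 meets MZ tangentially, so WZ is at right angles to MZ and the tangent condition forces WE to be normal to EH, with radius 3.1, so the center W sits 3.1 in from both sides at W = (-48.8, 28.0). That places the tangent points at Z = (-51.9, 28.0) on MZ and E = (-48.8, 31.1) on EH. Then |GE| = |E − G| = 57.9.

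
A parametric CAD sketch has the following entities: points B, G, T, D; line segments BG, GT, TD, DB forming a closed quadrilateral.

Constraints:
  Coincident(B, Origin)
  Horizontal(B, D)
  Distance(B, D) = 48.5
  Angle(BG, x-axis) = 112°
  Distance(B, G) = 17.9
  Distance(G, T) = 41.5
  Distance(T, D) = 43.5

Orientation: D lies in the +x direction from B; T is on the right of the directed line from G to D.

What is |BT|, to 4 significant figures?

23.63

Checks: |GT| = 41.50 ✓; |TD| = 43.50 ✓.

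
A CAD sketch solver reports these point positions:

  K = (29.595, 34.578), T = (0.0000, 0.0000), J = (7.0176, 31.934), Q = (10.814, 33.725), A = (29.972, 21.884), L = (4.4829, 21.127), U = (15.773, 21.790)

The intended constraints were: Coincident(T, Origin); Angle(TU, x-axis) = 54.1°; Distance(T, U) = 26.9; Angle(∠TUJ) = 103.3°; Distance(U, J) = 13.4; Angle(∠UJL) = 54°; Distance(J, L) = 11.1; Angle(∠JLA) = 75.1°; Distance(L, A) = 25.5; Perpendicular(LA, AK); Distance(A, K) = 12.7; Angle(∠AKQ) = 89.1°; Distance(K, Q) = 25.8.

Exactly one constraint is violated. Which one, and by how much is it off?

Distance(K, Q) = 25.8 — off by 7.00.

T = (0.00, 0.00) ✓; TU at 54.10° ✓; |TU| = 26.90 ✓; ∠TUJ = 103.3° ✓; |UJ| = 13.40 ✓; ∠UJL = 54.00° ✓; |JL| = 11.10 ✓; ∠JLA = 75.10° ✓; |LA| = 25.50 ✓; ∠(LA, AK) = 90.00° ✓; |AK| = 12.70 ✓; ∠AKQ = 89.10° ✓; |KQ| = 18.80 ✗.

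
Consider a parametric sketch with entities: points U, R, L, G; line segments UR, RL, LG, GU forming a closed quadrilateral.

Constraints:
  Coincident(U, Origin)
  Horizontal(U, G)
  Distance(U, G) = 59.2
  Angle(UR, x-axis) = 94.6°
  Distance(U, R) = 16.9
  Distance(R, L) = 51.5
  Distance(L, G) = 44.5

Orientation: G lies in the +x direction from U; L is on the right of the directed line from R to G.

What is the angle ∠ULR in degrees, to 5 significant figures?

11.320°

Checks: |RL| = 51.50 ✓; |LG| = 44.50 ✓.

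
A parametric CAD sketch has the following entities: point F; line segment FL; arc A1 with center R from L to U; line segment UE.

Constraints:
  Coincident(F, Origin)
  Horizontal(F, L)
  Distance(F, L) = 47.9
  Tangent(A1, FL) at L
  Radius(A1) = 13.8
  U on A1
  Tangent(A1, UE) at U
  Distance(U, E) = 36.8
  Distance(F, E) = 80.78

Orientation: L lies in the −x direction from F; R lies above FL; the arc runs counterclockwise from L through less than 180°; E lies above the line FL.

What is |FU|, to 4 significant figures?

44.61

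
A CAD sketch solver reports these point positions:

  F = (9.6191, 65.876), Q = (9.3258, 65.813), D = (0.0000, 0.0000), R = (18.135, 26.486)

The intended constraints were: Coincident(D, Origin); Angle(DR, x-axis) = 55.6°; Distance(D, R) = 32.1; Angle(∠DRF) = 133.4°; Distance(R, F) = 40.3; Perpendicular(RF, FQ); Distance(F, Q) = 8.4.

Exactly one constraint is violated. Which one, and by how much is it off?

Distance(F, Q) = 8.4 — off by 8.10.

D = (0.00, 0.00) ✓; DR at 55.60° ✓; |DR| = 32.10 ✓; ∠DRF = 133.4° ✓; |RF| = 40.30 ✓; ∠(RF, FQ) = 89.92° ✓; |FQ| = 0.3000 ✗.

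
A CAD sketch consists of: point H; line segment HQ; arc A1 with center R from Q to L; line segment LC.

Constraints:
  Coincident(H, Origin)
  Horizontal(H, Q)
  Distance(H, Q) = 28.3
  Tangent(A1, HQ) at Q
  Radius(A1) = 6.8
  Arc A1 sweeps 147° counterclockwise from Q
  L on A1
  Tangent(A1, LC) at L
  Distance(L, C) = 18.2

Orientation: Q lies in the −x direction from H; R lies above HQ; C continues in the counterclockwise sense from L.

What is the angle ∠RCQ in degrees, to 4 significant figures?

9.232°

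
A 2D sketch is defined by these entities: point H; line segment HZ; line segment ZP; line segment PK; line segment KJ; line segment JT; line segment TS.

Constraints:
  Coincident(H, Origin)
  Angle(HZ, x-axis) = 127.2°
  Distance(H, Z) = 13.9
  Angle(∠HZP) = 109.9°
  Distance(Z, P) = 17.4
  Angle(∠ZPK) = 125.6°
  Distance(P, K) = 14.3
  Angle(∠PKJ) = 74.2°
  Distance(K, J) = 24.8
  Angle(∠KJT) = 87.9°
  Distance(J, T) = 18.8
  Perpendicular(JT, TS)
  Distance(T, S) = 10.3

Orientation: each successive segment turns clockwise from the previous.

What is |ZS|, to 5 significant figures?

6.5658

H is at the origin; HZ runs at 127.2° with length 13.9, so Z = (-8.4039, 11.072). ∠HZP = 109.9° gives ZP at 57.100° from the x-axis; with |ZP| = 17.4, P = (1.0473, 25.681). ∠ZPK = 125.6° gives PK at 2.7000° from the x-axis; with |PK| = 14.3, K = (15.331, 26.355). ∠PKJ = 74.2° gives KJ at -103.10° from the x-axis; with |KJ| = 24.8, J = (9.7105, 2.2002). ∠KJT = 87.9° gives JT at 164.80° from the x-axis; with |JT| = 18.8, T = (-8.4318, 7.1293). JT is perpendicular to TS, so TS runs at 74.800°; with |TS| = 10.3, S = (-5.7313, 17.069). Then |ZS| = |S − Z| = 6.5658.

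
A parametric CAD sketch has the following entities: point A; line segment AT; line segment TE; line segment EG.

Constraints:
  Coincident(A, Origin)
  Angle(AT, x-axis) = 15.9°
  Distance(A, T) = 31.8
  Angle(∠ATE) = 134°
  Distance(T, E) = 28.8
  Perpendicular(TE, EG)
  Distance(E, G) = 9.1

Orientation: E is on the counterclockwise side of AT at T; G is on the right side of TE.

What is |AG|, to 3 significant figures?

60.1

A is at the origin; AT runs at 15.9° with length 31.8, so T = 31.8·(cos 15.9°, sin 15.9°) = (30.6, 8.71). ∠ATE = 134.0°, so TE runs at 15.9° + (180° − 134.0°) = 61.9° from the x-axis; with |TE| = 28.8, E = T + 28.8·(cos 61.9°, sin 61.9°) = (44.1, 34.1). The perpendicularity gives EG at right angles to TE; with |EG| = 9.1 on the right of TE, G = E + 9.1·(0.882, -0.471) = (52.2, 29.8). Then |AG| = |G − A| = 60.1.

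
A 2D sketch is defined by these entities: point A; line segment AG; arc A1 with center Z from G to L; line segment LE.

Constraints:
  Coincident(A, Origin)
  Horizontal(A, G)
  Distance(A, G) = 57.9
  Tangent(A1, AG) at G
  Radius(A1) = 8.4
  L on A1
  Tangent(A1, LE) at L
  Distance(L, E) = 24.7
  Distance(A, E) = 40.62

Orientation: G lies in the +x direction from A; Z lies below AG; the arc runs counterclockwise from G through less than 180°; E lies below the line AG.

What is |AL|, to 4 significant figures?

51.82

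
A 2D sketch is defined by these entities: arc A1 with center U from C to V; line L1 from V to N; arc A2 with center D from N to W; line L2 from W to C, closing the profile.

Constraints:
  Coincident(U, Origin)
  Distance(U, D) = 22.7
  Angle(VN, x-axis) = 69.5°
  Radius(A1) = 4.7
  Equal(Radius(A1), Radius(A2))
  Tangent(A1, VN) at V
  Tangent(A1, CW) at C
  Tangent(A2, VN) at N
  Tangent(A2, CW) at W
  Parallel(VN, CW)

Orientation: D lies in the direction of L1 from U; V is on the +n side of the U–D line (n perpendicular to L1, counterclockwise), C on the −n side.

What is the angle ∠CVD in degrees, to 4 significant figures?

78.30°

U is at the origin and D lies 22.7 along u from U, so D = 22.7·u = (7.950, 21.26). Tangency of A1 to both parallel lines with radius 4.7 puts V and C at U ± 4.7·n: V = (-4.402, 1.646), C = (4.402, -1.646). Then cos ∠CVD = VC·VD / (|VC||VD|), giving 78.30°.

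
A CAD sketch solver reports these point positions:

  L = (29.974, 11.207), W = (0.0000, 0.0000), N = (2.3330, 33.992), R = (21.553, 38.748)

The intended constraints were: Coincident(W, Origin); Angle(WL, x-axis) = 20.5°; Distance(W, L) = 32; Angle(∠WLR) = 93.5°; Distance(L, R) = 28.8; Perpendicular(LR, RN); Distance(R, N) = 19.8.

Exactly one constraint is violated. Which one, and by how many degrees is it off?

Perpendicular(LR, RN) — off by 3.10°.

W = (0.00, 0.00) ✓; WL at 20.50° ✓; |WL| = 32.00 ✓; ∠WLR = 93.50° ✓; |LR| = 28.80 ✓; ∠(LR, RN) = 86.90° ✗; |RN| = 19.80 ✓.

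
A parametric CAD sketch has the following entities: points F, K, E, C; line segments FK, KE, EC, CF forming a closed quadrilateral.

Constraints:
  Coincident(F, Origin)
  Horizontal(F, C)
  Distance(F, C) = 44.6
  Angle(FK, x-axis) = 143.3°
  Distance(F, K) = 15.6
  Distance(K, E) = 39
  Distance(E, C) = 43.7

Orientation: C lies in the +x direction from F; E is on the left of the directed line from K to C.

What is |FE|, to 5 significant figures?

38.462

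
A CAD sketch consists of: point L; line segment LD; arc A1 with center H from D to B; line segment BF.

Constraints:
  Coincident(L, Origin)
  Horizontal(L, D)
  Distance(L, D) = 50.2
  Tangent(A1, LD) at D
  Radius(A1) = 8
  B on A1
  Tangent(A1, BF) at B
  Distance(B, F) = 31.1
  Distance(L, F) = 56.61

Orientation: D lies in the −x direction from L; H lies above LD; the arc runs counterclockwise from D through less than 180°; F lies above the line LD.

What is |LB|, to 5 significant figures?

42.908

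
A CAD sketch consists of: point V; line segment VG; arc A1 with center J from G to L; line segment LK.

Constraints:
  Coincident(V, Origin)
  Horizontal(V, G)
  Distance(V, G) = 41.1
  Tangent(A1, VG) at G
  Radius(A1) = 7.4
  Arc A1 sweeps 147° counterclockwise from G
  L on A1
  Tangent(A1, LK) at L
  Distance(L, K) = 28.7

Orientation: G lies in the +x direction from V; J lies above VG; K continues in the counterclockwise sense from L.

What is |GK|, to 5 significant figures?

35.446

On A1, G sits at bearing -90° from J; a 147° counterclockwise sweep puts L at bearing 57°, so L = J + 7.4·(cos 57°, sin 57°) = (45.130, 13.606). A1 meets LK tangentially, so JL is at right angles to LK, so LK runs along (−sin 57°, cos 57°); with |LK| = 28.7, K = (21.060, 29.237). Then |GK| = |K − G| = 35.446.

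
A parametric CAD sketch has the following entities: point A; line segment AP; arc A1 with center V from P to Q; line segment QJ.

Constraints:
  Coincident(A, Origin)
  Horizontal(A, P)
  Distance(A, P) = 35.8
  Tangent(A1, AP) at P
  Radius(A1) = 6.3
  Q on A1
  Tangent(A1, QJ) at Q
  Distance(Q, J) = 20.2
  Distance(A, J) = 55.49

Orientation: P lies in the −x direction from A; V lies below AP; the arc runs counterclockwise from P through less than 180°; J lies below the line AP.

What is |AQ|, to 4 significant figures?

41.31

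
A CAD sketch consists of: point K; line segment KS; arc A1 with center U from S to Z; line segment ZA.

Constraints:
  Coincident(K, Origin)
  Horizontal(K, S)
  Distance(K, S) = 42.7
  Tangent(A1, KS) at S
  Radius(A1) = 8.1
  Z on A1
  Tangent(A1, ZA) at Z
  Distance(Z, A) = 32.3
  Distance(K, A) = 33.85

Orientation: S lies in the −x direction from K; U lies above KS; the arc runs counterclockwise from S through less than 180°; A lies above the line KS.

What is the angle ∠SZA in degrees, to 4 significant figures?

153.2°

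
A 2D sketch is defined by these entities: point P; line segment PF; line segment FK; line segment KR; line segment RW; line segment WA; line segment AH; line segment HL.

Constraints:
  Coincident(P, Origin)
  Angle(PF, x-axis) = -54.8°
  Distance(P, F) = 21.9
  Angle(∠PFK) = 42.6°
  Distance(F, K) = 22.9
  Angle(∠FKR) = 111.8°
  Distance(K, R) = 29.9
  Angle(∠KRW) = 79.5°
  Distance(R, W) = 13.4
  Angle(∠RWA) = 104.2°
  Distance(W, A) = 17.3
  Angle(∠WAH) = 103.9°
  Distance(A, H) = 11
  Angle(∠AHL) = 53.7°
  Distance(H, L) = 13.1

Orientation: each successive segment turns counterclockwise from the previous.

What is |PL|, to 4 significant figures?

8.881

P is at the origin; PF runs at -54.8° with length 21.9, so F = (12.62, -17.90). ∠PFK = 42.6° gives FK at 82.60° from the x-axis; with |FK| = 22.9, K = (15.57, 4.814). ∠FKR = 111.8° gives KR at 150.8° from the x-axis; with |KR| = 29.9, R = (-10.53, 19.40). ∠KRW = 79.5° gives RW at -108.7° from the x-axis; with |RW| = 13.4, W = (-14.82, 6.708). ∠RWA = 104.2° gives WA at -32.90° from the x-axis; with |WA| = 17.3, A = (-0.2979, -2.689). ∠WAH = 103.9° gives AH at 43.20° from the x-axis; with |AH| = 11.0, H = (7.721, 4.841). ∠AHL = 53.7° gives HL at 169.5° from the x-axis; with |HL| = 13.1, L = (-5.160, 7.229). Then |PL| = |L − P| = 8.881.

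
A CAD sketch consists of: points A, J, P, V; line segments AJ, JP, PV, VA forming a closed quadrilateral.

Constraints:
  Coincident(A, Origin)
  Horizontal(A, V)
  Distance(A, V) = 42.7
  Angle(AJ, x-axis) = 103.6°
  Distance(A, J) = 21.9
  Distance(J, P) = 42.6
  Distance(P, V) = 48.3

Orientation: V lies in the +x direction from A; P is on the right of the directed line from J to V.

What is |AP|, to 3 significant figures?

21.1

Checks: |JP| = 42.60 ✓; |PV| = 48.30 ✓.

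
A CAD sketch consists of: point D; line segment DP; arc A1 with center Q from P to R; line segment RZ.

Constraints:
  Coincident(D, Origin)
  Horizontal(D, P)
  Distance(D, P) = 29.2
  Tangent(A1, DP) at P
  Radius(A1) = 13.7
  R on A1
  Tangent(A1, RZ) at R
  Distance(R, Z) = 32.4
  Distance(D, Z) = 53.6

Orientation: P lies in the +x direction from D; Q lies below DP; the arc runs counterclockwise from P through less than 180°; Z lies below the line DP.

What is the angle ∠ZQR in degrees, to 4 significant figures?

67.08°

Checks: |QP| = 13.70 ✓; |QR| = 13.70 ✓; ∠(QR, RZ) = 90.00° ✓; |RZ| = 32.40 ✓; |DZ| = 53.60 ✓.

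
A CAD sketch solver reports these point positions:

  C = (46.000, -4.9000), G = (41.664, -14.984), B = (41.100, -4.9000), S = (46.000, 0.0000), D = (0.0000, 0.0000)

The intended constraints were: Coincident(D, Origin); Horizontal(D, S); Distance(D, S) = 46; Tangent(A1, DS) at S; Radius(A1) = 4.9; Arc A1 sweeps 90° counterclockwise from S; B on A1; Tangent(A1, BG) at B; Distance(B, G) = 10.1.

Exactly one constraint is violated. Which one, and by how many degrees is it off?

Tangent(A1, BG) at B — off by 3.20°.

D = (0.00, 0.00) ✓; D.y = 0.00, S.y = 0.00 ✓; |DS| = 46.00 ✓; ∠(CS, SD) = 90.00° ✓; |CS| = 4.900 ✓; bearing(C→B) − bearing(C→S) = 90.00° ✓; |CB| = 4.900 ✓; ∠(CB, BG) = 86.80° ✗; |BG| = 10.10 ✓.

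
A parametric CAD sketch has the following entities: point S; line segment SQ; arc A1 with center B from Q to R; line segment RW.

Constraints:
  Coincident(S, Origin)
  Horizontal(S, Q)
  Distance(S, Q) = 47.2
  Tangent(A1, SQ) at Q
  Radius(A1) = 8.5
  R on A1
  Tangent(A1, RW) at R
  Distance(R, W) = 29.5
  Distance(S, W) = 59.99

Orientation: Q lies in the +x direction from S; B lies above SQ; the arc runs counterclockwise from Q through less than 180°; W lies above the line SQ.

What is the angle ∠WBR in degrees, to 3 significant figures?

73.9°

Checks: |BQ| = 8.500 ✓; |BR| = 8.500 ✓; ∠(BR, RW) = 90.00° ✓; |RW| = 29.50 ✓; |SW| = 59.99 ✓.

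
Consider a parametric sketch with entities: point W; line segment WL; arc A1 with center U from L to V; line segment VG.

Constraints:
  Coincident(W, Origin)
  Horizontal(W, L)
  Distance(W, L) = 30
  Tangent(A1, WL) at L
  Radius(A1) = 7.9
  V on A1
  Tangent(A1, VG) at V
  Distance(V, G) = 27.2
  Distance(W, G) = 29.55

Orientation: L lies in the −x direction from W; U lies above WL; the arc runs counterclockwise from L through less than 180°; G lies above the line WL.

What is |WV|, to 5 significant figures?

23.448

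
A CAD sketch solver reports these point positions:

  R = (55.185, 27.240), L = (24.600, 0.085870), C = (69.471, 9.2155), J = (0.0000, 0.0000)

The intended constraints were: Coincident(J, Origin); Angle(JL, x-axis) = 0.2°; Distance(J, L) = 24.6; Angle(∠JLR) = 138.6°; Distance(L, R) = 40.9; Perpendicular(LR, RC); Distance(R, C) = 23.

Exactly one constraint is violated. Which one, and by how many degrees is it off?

Perpendicular(LR, RC) — off by 3.20°.

J = (0.00, 0.00) ✓; JL at 0.2000° ✓; |JL| = 24.60 ✓; ∠JLR = 138.6° ✓; |LR| = 40.90 ✓; ∠(LR, RC) = 93.20° ✗; |RC| = 23.00 ✓.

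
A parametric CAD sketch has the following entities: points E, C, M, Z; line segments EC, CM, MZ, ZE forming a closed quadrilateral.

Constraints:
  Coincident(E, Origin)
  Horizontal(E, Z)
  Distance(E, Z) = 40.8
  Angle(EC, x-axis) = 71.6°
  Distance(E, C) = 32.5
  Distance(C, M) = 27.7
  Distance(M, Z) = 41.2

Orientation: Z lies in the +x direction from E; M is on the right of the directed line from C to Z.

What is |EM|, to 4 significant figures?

5.140

Checks: |CM| = 27.70 ✓; |MZ| = 41.20 ✓.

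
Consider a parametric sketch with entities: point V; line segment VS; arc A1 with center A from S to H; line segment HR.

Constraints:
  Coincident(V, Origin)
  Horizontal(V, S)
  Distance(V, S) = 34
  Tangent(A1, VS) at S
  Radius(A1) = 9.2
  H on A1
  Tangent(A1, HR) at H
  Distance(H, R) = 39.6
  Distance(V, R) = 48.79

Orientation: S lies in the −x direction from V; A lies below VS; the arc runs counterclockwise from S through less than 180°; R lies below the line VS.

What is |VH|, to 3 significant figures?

43.8

Checks: V.y = 0.00, S.y = 0.00 ✓; |AS| = 9.200 ✓; |AH| = 9.200 ✓; ∠(AH, HR) = 90.00° ✓; |HR| = 39.60 ✓; |VR| = 48.79 ✓.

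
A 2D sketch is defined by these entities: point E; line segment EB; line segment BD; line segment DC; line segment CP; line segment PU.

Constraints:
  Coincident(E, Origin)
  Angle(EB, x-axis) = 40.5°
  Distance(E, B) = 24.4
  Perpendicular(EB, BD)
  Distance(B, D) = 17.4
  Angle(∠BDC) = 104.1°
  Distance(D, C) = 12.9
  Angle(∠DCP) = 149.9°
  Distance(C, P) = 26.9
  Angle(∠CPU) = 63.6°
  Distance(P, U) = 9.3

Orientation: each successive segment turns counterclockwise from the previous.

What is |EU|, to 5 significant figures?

9.9225

∠DCP = 149.9° gives CP at -123.50° from the x-axis; with |CP| = 26.9, P = (-19.148, 0.91027). ∠CPU = 63.6° gives PU at -7.1000° from the x-axis; with |PU| = 9.3, U = (-9.9196, -0.23922). Then |EU| = |U − E| = 9.9225.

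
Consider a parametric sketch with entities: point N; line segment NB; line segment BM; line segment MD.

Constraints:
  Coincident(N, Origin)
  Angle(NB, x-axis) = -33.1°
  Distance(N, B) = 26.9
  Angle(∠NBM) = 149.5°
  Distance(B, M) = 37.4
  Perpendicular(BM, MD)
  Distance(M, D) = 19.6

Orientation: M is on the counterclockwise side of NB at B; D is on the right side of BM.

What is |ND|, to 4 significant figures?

69.10

∠NBM = 149.5°, so BM runs at -33.1° + (180° − 149.5°) = -2.600° from the x-axis; with |BM| = 37.4, M = B + 37.4·(cos -2.600°, sin -2.600°) = (59.90, -16.39). The perpendicularity gives MD at right angles to BM; with |MD| = 19.6 on the right of BM, D = M + 19.6·(-0.04536, -0.9990) = (59.01, -35.97). Then |ND| = |D − N| = 69.10.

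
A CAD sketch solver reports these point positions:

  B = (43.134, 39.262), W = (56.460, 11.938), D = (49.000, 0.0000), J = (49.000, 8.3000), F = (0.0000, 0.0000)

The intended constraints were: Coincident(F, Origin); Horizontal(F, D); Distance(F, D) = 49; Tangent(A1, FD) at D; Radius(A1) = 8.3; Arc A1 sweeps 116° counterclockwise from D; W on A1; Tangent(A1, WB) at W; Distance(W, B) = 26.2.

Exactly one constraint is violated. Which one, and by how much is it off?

Distance(W, B) = 26.2 — off by 4.20.

F = (0.00, 0.00) ✓; F.y = 0.00, D.y = 0.00 ✓; |FD| = 49.00 ✓; ∠(JD, DF) = 90.00° ✓; |JD| = 8.300 ✓; bearing(J→W) − bearing(J→D) = 116.0° ✓; |JW| = 8.300 ✓; ∠(JW, WB) = 90.00° ✓; |WB| = 30.40 ✗.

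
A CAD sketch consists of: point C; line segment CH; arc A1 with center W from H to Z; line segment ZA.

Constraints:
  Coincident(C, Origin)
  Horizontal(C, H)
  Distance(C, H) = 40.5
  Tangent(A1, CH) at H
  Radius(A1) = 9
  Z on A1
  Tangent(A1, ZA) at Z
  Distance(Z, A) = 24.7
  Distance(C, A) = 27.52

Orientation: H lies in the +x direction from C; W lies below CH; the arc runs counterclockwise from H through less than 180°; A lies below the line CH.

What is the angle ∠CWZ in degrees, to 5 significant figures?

29.330°

Checks: ∠(WH, HC) = 90.00° ✓; |WH| = 9.000 ✓; |WZ| = 9.000 ✓; ∠(WZ, ZA) = 90.00° ✓; |ZA| = 24.70 ✓; |CA| = 27.52 ✓.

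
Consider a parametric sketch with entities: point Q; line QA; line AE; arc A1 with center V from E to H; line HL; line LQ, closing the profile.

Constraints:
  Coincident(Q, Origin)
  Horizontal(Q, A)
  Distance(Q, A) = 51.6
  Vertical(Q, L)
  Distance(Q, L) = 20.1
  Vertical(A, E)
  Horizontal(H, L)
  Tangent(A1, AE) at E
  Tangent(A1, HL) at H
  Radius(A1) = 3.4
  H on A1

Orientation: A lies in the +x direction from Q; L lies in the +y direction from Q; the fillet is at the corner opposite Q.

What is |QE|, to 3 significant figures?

54.2

Q is at the origin; Q and A share the same y with |QA| = 51.6 and A on the +x side, so A = (51.6, 0.00). Q and L share the same x with |QL| = 20.1 and L on the +y side, so L = (0.00, 20.1). The virtual corner opposite Q is at (51.6, 20.1). A1 meets AE tangentially, so VE is at right angles to AE and tangency of A1 to HL means the radius VH is perpendicular to HL, with radius 3.4, so the center V sits 3.4 in from both sides at V = (48.2, 16.7). That places the tangent points at E = (51.6, 16.7) on AE and H = (48.2, 20.1) on HL. Then |QE| = |E − Q| = 54.2.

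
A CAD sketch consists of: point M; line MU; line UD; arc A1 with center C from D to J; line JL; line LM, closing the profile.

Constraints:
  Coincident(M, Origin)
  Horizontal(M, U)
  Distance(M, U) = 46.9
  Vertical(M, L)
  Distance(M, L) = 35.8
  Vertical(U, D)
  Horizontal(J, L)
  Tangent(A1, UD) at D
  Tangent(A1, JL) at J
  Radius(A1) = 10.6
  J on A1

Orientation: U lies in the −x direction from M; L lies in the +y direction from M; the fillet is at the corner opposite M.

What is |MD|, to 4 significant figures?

53.24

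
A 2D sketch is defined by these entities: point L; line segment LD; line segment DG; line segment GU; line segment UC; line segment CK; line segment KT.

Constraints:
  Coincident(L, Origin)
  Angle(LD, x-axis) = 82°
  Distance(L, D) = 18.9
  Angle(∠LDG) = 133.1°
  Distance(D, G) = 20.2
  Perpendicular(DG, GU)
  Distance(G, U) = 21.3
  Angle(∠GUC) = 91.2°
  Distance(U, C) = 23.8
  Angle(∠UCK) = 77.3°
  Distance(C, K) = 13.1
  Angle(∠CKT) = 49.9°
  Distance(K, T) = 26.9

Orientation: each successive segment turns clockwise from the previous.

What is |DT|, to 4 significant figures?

33.91

L is at the origin; LD runs at 82.0° with length 18.9, so D = (2.630, 18.72). ∠LDG = 133.1° gives DG at 35.10° from the x-axis; with |DG| = 20.2, G = (19.16, 30.33). DG ⟂ GU, so GU runs at -54.90°; with |GU| = 21.3, U = (31.40, 12.90). ∠GUC = 91.2° gives UC at -143.7° from the x-axis; with |UC| = 23.8, C = (12.22, -1.185). ∠UCK = 77.3° gives CK at 113.6° from the x-axis; with |CK| = 13.1, K = (6.979, 10.82). ∠CKT = 49.9° gives KT at -16.50° from the x-axis; with |KT| = 26.9, T = (32.77, 3.179). Then |DT| = |T − D| = 33.91.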